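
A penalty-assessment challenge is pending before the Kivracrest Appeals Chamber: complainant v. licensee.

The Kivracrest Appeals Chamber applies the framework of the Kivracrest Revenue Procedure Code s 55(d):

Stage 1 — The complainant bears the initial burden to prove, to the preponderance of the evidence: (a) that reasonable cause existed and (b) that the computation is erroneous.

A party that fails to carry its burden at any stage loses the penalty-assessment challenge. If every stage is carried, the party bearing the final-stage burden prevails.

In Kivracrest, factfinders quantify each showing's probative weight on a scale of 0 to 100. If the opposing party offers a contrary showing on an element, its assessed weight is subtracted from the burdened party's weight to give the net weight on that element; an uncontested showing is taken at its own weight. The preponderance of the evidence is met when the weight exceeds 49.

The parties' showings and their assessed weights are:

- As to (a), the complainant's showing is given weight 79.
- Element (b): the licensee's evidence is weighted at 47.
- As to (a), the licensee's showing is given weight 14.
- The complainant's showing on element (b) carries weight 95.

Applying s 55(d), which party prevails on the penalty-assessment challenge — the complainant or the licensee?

licensee

Stage 1 (complainant, the preponderance of the evidence, weight exceeds 49): (a) net 79−14=65 > 49 — meets; (b) net 95−47=48 ≤ 49 — fails.
  Not every element is met, so the complainant fails to carry Stage 1.
So the licensee prevails.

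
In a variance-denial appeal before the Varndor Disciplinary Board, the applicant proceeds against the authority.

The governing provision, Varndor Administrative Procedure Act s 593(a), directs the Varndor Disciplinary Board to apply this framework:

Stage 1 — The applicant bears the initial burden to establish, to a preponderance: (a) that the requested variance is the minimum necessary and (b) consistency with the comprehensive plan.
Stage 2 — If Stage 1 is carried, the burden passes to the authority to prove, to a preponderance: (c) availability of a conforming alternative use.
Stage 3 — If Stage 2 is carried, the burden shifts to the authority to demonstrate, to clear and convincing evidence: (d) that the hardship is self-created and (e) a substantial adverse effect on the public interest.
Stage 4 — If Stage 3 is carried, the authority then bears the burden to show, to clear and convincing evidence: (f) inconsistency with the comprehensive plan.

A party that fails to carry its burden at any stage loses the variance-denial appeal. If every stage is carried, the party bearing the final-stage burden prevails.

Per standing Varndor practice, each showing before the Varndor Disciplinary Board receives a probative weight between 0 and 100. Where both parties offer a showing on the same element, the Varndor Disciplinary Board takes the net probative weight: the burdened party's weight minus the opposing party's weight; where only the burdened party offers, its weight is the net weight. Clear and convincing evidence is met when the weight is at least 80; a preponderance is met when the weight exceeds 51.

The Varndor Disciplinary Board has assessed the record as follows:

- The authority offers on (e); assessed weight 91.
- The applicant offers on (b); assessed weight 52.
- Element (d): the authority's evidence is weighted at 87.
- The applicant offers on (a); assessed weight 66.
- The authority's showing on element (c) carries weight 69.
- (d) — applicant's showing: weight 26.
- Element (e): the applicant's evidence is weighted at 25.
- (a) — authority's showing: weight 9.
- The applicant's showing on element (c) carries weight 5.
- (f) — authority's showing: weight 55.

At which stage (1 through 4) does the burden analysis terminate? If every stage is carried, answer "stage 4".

At Stage 1 the applicant must meet a preponderance (weight exceeds 51): on (a) the weight is 66 less the opposing 9 gives net 57, > 51, so (a) meets the standard; on (b) the weight is 52, which does exceed 51, so (b) meets the standard.
  The applicant carries Stage 1; the authority now bears the burden.
At Stage 2 the authority must meet a preponderance (weight exceeds 51): on (c) the weight is 69 less the opposing 5 gives net 64, which does exceed 51, so (c) meets the standard.
  Stage 2 carried; the burden remains with the authority.
At Stage 3 the authority must meet clear and convincing evidence (weight is at least 80): on (d) the weight is 87 less the opposing 26 gives net 61, which does not reach 80, so (d) does not meet the standard; on (e) the weight is 91 less the opposing 25 gives net 66, < 80, so (e) does not meet the standard.
  The authority does not carry Stage 3.
The analysis ends at Stage 3; the applicant prevails.

stage 3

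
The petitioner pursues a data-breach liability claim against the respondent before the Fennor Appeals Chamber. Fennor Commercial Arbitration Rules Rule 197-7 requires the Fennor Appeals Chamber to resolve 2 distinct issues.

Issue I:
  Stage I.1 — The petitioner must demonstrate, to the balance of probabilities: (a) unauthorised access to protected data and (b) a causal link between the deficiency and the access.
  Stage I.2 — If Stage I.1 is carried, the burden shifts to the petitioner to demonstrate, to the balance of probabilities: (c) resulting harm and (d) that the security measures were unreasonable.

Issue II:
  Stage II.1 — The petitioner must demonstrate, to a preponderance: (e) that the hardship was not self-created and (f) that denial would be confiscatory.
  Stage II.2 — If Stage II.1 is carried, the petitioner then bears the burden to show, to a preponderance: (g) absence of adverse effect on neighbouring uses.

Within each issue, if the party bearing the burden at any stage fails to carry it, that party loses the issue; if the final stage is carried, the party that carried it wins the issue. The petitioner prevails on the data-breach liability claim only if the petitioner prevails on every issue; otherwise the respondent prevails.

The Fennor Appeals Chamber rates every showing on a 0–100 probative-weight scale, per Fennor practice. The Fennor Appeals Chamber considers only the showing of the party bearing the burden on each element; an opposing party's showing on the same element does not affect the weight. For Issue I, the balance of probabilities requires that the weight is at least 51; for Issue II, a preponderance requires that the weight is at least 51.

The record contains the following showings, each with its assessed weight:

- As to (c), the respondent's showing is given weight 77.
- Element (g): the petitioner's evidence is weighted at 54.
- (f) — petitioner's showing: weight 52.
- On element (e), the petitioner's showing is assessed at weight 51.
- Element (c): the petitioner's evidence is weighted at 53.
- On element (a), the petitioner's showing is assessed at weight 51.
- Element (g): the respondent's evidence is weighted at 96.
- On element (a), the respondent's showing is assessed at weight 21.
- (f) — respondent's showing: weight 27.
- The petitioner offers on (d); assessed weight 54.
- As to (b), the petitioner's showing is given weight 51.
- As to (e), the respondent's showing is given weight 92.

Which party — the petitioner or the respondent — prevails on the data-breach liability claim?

petitioner

— Issue I —
Stage I.1 — burden on petitioner; standard: the balance of probabilities (weight is at least 51).
    (a): 51 (respondent's 21 disregarded) ≥ 51 [met]
    (b): 51 ≥ 51 [met]
  All elements met. The petitioner retains the burden for Stage I.2.
Stage I.2 — burden on petitioner; standard: the balance of probabilities (weight is at least 51).
    (c): 53 (respondent's 77 disregarded) ≥ 51 [met]
    (d): 54 ≥ 51 [met]
  All elements met at the final stage.
All stages carried — the petitioner prevails on this issue.
— Issue II —
At Stage II.1 the petitioner must meet a preponderance (weight is at least 51): on (e) the weight is 51 (the respondent's 92 is given no effect), which does reach 51, so (e) meets the standard; on (f) the weight is 52 (the respondent's 27 is given no effect), which does reach 51, so (f) meets the standard.
  All elements met. The petitioner retains the burden for Stage II.2.
At Stage II.2 the petitioner must meet a preponderance (weight is at least 51): on (g) the weight is 54 (the respondent's 96 is given no effect), which does reach 51, so (g) meets the standard.
  The petitioner carries the last stage.
All stages carried — the petitioner prevails on this issue.
Per-issue: Issue I → petitioner; Issue II → petitioner. The petitioner must prevail on every issue; overall, the petitioner prevails.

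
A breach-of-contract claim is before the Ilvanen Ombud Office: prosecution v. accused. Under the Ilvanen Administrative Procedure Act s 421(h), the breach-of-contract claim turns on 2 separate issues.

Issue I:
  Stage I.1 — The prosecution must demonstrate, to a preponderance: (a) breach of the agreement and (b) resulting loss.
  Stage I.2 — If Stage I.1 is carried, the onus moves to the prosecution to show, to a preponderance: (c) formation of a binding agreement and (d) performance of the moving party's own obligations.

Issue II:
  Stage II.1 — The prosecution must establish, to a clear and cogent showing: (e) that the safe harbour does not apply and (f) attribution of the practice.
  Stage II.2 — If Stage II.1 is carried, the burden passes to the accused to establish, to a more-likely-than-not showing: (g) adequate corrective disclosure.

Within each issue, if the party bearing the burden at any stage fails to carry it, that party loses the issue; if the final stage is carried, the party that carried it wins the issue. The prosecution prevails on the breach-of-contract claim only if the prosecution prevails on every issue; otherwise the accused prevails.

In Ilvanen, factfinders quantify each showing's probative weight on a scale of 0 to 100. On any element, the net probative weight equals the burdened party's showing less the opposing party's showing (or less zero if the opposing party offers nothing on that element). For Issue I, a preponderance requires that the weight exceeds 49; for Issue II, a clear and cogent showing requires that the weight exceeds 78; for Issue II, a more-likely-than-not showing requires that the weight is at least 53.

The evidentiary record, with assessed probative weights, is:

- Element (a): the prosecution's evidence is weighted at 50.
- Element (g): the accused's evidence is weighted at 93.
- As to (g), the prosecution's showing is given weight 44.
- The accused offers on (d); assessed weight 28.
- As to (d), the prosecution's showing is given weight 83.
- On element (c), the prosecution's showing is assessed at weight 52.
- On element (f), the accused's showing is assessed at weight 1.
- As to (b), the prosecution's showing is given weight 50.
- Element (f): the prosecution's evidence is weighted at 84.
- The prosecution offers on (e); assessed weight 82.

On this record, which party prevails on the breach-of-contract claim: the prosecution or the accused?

prosecution

— Issue I —
At Stage I.1 the prosecution must meet a preponderance (weight exceeds 49): on (a) the weight is 50, which does exceed 49, so (a) meets the standard; on (b) the weight is 50, > 49, so (b) meets the standard.
  Stage I.1 carried; the burden remains with the prosecution.
At Stage I.2 the prosecution must meet a preponderance (weight exceeds 49): on (c) the weight is 52, which does exceed 49, so (c) meets the standard; on (d) the weight is 83 less the opposing 28 gives net 55, > 49, so (d) meets the standard.
  Stage I.2 carried; the final stage is satisfied.
With every stage satisfied, the prosecution prevails on this issue.
— Issue II —
Stage II.1 — burden on prosecution; standard: a clear and cogent showing (weight exceeds 78).
    (e): 82 > 78 [met]
    (f): 84 − 1 = 83 > 78 [met]
  Stage II.1 is satisfied; the onus moves to the accused.
Stage II.2 — burden on accused; standard: a more-likely-than-not showing (weight is at least 53).
    (g): 93 − 44 = 49 < 53 [not met]
  Stage II.2 not carried; the accused fails its burden.
The prosecution prevails on this issue.
Per-issue: Issue I → prosecution; Issue II → prosecution. The prosecution must prevail on every issue; overall, the prosecution prevails.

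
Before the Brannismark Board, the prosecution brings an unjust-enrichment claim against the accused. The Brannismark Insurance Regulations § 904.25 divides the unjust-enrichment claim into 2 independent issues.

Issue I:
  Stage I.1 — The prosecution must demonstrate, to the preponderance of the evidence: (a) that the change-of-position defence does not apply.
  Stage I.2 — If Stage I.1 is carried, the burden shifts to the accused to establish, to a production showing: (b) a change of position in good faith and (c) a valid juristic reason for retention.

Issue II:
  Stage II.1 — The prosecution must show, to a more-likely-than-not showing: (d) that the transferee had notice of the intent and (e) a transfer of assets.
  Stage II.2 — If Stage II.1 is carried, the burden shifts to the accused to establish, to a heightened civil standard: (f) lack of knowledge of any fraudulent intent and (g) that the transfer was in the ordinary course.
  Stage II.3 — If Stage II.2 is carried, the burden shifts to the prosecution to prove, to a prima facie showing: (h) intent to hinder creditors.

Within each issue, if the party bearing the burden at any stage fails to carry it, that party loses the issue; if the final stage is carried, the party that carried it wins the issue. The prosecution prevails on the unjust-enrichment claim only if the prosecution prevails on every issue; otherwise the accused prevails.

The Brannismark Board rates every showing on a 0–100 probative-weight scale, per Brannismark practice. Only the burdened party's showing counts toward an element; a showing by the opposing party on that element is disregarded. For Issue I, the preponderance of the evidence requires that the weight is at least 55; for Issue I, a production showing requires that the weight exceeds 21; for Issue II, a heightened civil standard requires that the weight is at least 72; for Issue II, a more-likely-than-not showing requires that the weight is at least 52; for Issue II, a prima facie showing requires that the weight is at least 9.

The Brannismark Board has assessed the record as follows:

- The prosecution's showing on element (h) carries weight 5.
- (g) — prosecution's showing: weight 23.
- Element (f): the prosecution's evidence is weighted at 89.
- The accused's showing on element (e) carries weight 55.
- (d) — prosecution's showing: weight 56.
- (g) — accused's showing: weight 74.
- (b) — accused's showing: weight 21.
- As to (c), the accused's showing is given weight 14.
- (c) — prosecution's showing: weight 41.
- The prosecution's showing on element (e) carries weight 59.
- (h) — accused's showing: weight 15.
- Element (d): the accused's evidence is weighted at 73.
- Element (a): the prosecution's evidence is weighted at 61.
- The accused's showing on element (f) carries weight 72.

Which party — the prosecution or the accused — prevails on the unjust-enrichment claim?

accused

— Issue I —
Stage I.1 (prosecution, the preponderance of the evidence, weight is at least 55): (a) 61 ≥ 55 — meets.
  All elements met. The burden passes to the accused.
Stage I.2 (accused, a production showing, weight exceeds 21): (b) 21 ≤ 21 — fails; (c) 14 (prosecution's 41 disregarded) ≤ 21 — fails.
  The accused does not carry Stage I.2.
The analysis ends at Stage I.2; the prosecution prevails on this issue.
— Issue II —
Stage II.1 (prosecution, a more-likely-than-not showing, weight is at least 52): (d) 56 (accused's 73 disregarded) ≥ 52 — meets; (e) 59 (accused's 55 disregarded) ≥ 52 — meets.
  The prosecution carries Stage II.1; the accused now bears the burden.
Stage II.2 (accused, a heightened civil standard, weight is at least 72): (f) 72 (prosecution's 89 disregarded) ≥ 72 — meets; (g) 74 (prosecution's 23 disregarded) ≥ 72 — meets.
  Stage II.2 carried; the burden shifts to the prosecution.
Stage II.3 (prosecution, a prima facie showing, weight is at least 9): (h) 5 (accused's 15 disregarded) < 9 — fails.
  The prosecution does not carry Stage II.3.
So the accused prevails on this issue.
Per-issue: Issue I → prosecution; Issue II → accused. The prosecution must prevail on every issue; overall, the accused prevails.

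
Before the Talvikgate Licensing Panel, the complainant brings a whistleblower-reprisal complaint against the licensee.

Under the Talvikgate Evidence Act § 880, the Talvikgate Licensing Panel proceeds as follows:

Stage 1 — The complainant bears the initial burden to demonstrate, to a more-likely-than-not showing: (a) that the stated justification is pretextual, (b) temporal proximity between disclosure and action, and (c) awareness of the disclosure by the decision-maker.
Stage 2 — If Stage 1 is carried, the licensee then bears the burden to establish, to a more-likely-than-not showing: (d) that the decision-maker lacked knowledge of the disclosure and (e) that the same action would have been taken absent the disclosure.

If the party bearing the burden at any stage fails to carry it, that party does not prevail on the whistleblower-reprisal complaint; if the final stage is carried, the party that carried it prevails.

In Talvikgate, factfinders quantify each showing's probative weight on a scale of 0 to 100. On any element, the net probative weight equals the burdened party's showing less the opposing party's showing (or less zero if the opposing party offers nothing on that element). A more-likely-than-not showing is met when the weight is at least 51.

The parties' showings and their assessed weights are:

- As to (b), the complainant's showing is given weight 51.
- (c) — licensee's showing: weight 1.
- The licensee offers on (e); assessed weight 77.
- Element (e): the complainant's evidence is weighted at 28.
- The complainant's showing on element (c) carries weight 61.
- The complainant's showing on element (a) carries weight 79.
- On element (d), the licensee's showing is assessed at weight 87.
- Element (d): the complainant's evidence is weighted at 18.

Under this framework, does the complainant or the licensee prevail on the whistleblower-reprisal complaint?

complainant

Stage 1 — burden on complainant; standard: a more-likely-than-not showing (weight is at least 51).
    (a): 79 ≥ 51 [met]
    (b): 51 ≥ 51 [met]
    (c): 61 − 1 = 60 ≥ 51 [met]
  Stage 1 carried; the burden shifts to the licensee.
Stage 2 — burden on licensee; standard: a more-likely-than-not showing (weight is at least 51).
    (d): 87 − 18 = 69 ≥ 51 [met]
    (e): 77 − 28 = 49 < 51 [not met]
  The licensee does not carry Stage 2.
The complainant prevails.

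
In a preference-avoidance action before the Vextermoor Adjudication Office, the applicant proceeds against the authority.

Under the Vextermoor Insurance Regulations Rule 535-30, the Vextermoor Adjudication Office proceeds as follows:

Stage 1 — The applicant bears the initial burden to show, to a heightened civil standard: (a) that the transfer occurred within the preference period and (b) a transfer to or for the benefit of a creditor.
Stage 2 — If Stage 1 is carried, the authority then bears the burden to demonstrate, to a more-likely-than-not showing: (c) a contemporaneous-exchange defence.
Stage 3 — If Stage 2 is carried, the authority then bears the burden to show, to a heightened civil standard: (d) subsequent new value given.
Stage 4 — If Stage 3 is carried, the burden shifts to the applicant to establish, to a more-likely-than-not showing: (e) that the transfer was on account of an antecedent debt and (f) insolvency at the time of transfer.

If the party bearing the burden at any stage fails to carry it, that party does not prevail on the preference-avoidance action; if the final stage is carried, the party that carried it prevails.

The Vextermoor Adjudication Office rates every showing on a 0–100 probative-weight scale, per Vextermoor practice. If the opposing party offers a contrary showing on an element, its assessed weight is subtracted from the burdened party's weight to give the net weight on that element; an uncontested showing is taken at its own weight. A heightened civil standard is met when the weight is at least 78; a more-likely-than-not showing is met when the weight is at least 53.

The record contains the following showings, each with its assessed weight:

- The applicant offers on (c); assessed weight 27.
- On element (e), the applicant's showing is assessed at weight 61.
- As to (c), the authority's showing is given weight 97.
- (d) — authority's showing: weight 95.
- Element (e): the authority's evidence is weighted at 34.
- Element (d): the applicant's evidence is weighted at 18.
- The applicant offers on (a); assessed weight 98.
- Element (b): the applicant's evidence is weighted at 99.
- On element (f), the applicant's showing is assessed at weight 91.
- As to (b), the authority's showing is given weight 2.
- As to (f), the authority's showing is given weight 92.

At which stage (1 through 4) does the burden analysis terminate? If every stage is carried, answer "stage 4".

stage 3

Stage 1 — burden on applicant; standard: a heightened civil standard (weight is at least 78).
    (a): 98 ≥ 78 [met]
    (b): 99 − 2 = 97 ≥ 78 [met]
  All elements met. The burden passes to the authority.
Stage 2 — burden on authority; standard: a more-likely-than-not showing (weight is at least 53).
    (c): 97 − 27 = 70 ≥ 53 [met]
  All elements met. The authority retains the burden for Stage 3.
Stage 3 — burden on authority; standard: a heightened civil standard (weight is at least 78).
    (d): 95 − 18 = 77 < 78 [not met]
  Stage 3 not carried; the authority fails its burden.
The analysis ends at Stage 3; the applicant prevails.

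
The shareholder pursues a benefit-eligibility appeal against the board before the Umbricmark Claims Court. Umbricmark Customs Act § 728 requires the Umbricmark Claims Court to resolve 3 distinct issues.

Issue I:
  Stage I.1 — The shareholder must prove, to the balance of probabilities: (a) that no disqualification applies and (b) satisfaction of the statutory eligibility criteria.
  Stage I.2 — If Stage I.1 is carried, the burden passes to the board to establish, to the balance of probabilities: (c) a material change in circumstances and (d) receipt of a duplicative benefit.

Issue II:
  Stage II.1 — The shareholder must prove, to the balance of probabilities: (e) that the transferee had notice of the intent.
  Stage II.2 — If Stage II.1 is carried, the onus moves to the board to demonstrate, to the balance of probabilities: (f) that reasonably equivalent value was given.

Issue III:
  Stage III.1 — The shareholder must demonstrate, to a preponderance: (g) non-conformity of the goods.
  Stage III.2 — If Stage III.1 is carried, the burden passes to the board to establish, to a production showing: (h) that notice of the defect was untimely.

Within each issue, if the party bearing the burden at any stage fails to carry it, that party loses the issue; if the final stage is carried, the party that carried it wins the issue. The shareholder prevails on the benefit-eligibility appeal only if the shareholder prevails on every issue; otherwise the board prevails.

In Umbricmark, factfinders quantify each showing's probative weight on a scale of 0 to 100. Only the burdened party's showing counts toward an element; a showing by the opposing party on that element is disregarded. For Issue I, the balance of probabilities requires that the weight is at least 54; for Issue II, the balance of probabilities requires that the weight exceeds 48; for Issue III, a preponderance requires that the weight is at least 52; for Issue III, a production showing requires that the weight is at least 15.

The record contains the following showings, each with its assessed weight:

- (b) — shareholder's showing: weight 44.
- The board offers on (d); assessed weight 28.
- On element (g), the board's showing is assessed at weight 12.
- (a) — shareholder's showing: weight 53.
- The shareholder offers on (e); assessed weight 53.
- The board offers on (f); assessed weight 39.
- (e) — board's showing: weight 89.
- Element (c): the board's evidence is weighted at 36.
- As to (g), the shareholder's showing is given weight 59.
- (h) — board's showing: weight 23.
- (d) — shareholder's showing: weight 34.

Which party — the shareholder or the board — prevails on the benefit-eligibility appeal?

— Issue I —
Stage I.1 — burden on shareholder; standard: the balance of probabilities (weight is at least 54).
    (a): 53 < 54 [not met]
    (b): 44 < 54 [not met]
  Stage I.1 not carried; the shareholder fails its burden.
So the board prevails on this issue.
— Issue II —
Stage II.1 — burden on shareholder; standard: the balance of probabilities (weight exceeds 48).
    (e): 53 (board's 89 disregarded) > 48 [met]
  The shareholder carries Stage II.1; the board now bears the burden.
Stage II.2 — burden on board; standard: the balance of probabilities (weight exceeds 48).
    (f): 39 ≤ 48 [not met]
  Stage II.2 not carried; the board fails its burden.
So the shareholder prevails on this issue.
— Issue III —
At Stage III.1 the shareholder must meet a preponderance (weight is at least 52): on (g) the weight is 59 (the board's 12 is given no effect), which does reach 52, so (g) meets the standard.
  Stage III.1 is satisfied; the onus moves to the board.
At Stage III.2 the board must meet a production showing (weight is at least 15): on (h) the weight is 23, ≥ 15, so (h) meets the standard.
  All elements met at the final stage.
All stages carried — the board prevails on this issue.
Per-issue: Issue I → board; Issue II → shareholder; Issue III → board. The shareholder must prevail on every issue; overall, the board prevails.

board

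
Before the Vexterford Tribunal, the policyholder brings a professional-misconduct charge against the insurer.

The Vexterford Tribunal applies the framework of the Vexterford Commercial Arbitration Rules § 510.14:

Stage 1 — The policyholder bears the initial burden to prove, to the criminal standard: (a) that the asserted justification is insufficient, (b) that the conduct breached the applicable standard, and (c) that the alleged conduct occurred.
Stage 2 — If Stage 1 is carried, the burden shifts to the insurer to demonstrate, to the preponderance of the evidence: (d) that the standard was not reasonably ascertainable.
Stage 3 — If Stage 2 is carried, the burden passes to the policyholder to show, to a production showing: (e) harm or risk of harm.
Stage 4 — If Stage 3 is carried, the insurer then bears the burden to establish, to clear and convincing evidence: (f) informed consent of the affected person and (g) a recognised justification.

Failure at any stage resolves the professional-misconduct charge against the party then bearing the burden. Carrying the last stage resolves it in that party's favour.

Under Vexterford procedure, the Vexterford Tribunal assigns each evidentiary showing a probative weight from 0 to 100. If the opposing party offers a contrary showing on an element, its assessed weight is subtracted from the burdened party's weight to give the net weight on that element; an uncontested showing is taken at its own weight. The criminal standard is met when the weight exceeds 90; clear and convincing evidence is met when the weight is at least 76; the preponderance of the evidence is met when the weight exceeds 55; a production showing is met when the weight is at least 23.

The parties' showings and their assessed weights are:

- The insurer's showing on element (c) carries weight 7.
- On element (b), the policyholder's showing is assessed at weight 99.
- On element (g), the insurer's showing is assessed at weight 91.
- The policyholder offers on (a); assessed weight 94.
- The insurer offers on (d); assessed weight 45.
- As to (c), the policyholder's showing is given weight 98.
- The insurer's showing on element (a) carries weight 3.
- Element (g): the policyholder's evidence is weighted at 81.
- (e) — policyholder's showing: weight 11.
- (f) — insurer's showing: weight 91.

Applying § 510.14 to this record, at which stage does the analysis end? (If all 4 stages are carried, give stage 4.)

stage 2

Stage 1 (policyholder, the criminal standard, weight exceeds 90): (a) net 94−3=91 > 90 — meets; (b) 99 > 90 — meets; (c) net 98−7=91 > 90 — meets.
  All elements met. The burden passes to the insurer.
Stage 2 (insurer, the preponderance of the evidence, weight exceeds 55): (d) 45 ≤ 55 — fails.
  Not every element is met, so the insurer fails to carry Stage 2.
The policyholder prevails.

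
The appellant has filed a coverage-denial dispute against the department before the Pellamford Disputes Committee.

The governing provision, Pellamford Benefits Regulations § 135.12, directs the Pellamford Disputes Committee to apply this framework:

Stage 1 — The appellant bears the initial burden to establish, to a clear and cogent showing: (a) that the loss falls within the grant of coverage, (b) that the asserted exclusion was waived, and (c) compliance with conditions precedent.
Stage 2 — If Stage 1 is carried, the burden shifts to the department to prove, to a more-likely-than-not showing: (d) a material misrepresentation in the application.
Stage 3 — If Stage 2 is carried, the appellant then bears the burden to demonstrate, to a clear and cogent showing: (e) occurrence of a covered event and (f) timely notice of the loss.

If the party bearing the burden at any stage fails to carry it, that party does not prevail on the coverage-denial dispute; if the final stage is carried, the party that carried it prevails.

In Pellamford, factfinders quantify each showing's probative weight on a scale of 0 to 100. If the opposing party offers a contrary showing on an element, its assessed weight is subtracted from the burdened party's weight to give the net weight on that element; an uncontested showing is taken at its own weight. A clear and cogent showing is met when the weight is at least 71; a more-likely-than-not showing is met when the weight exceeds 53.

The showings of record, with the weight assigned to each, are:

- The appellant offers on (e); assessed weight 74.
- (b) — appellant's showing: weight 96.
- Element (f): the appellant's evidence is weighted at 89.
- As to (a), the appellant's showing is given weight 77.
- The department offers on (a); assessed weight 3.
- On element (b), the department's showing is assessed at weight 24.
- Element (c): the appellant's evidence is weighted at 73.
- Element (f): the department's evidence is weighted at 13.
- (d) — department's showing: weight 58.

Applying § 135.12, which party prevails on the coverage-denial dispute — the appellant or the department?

appellant

Stage 1 (appellant, a clear and cogent showing, weight is at least 71): (a) net 77−3=74 ≥ 71 — meets; (b) net 96−24=72 ≥ 71 — meets; (c) 73 ≥ 71 — meets.
  The appellant carries Stage 1; the department now bears the burden.
Stage 2 (department, a more-likely-than-not showing, weight exceeds 53): (d) 58 > 53 — meets.
  Stage 2 is satisfied; the onus moves to the appellant.
Stage 3 (appellant, a clear and cogent showing, weight is at least 71): (e) 74 ≥ 71 — meets; (f) net 89−13=76 ≥ 71 — meets.
  The appellant carries the last stage.
All stages carried — the appellant prevails.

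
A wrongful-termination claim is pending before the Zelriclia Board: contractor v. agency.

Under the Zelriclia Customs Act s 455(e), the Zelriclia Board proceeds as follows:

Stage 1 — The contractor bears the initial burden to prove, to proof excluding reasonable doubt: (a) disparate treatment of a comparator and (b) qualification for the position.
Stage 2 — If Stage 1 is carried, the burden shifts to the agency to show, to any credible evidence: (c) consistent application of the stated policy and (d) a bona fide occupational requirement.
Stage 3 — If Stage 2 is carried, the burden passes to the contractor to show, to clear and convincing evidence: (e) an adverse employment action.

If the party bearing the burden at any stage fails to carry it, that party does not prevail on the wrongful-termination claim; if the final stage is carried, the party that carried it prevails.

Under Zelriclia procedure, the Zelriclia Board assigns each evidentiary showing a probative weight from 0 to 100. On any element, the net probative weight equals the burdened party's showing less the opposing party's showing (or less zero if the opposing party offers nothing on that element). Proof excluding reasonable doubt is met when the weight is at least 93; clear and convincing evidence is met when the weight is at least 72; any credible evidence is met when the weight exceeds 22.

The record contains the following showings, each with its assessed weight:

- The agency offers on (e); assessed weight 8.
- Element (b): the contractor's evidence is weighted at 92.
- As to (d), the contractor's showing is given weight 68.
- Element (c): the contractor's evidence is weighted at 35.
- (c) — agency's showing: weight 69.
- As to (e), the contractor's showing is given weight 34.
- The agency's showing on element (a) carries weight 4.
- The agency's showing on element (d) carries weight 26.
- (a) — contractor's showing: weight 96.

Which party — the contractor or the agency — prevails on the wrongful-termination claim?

Stage 1 — burden on contractor; standard: proof excluding reasonable doubt (weight is at least 93).
    (a): 96 − 4 = 92 < 93 [not met]
    (b): 92 < 93 [not met]
  The contractor does not carry Stage 1.
The analysis ends at Stage 1; the agency prevails.

agency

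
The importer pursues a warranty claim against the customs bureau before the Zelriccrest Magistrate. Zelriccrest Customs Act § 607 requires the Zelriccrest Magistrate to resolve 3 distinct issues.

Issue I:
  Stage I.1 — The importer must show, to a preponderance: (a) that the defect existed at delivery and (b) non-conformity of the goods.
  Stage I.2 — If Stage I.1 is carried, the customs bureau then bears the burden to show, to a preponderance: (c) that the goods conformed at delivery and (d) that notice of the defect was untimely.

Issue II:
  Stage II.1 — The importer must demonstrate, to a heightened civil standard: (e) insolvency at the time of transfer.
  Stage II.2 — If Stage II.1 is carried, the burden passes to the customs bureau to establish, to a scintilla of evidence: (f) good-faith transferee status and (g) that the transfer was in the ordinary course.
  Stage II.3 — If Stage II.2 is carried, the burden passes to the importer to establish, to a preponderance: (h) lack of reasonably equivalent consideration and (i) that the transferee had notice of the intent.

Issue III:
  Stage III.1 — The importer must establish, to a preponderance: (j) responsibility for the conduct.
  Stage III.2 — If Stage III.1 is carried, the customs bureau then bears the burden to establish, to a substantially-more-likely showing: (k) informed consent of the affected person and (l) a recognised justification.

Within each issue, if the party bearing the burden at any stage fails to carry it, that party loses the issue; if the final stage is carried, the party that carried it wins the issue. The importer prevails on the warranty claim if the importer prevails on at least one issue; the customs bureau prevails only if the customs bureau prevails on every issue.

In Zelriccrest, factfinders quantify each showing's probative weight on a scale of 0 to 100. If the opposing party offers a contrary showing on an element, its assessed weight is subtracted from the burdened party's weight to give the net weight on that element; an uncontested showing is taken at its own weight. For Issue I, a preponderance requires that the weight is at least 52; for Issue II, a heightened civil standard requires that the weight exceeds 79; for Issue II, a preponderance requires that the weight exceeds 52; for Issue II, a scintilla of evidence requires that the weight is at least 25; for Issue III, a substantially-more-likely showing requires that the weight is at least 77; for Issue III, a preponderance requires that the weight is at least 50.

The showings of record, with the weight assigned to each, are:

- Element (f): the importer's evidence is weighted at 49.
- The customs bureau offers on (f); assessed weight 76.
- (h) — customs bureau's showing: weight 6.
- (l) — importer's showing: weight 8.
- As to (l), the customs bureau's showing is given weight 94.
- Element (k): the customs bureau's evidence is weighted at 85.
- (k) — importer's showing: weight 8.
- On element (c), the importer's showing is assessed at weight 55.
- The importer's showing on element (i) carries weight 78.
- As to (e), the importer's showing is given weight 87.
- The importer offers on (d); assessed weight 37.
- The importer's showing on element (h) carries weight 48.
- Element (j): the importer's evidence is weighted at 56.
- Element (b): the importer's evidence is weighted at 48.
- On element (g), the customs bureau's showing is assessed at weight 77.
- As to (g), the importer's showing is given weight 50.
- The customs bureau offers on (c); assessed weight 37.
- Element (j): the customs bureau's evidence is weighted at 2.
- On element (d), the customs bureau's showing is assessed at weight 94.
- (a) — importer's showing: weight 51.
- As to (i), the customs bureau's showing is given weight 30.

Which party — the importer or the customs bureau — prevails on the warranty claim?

customs bureau

— Issue I —
At Stage I.1 the importer must meet a preponderance (weight is at least 52): on (a) the weight is 51, which does not reach 52, so (a) does not meet the standard; on (b) the weight is 48, which does not reach 52, so (b) does not meet the standard.
  Stage I.1 not carried; the importer fails its burden.
So the customs bureau prevails on this issue.
— Issue II —
Stage II.1 — burden on importer; standard: a heightened civil standard (weight exceeds 79).
    (e): 87 > 79 [met]
  Stage II.1 is satisfied; the onus moves to the customs bureau.
Stage II.2 — burden on customs bureau; standard: a scintilla of evidence (weight is at least 25).
    (f): 76 − 49 = 27 ≥ 25 [met]
    (g): 77 − 50 = 27 ≥ 25 [met]
  Stage II.2 is satisfied; the onus moves to the importer.
Stage II.3 — burden on importer; standard: a preponderance (weight exceeds 52).
    (h): 48 − 6 = 42 ≤ 52 [not met]
    (i): 78 − 30 = 48 ≤ 52 [not met]
  Stage II.3 not carried; the importer fails its burden.
The analysis ends at Stage II.3; the customs bureau prevails on this issue.
— Issue III —
Stage III.1 (importer, a preponderance, weight is at least 50): (j) net 56−2=54 ≥ 50 — meets.
  The importer carries Stage III.1; the customs bureau now bears the burden.
Stage III.2 (customs bureau, a substantially-more-likely showing, weight is at least 77): (k) net 85−8=77 ≥ 77 — meets; (l) net 94−8=86 ≥ 77 — meets.
  All elements met at the final stage.
All stages carried — the customs bureau prevails on this issue.
Per-issue: Issue I → customs bureau; Issue II → customs bureau; Issue III → customs bureau. The importer must prevail on at least one issue; overall, the customs bureau prevails.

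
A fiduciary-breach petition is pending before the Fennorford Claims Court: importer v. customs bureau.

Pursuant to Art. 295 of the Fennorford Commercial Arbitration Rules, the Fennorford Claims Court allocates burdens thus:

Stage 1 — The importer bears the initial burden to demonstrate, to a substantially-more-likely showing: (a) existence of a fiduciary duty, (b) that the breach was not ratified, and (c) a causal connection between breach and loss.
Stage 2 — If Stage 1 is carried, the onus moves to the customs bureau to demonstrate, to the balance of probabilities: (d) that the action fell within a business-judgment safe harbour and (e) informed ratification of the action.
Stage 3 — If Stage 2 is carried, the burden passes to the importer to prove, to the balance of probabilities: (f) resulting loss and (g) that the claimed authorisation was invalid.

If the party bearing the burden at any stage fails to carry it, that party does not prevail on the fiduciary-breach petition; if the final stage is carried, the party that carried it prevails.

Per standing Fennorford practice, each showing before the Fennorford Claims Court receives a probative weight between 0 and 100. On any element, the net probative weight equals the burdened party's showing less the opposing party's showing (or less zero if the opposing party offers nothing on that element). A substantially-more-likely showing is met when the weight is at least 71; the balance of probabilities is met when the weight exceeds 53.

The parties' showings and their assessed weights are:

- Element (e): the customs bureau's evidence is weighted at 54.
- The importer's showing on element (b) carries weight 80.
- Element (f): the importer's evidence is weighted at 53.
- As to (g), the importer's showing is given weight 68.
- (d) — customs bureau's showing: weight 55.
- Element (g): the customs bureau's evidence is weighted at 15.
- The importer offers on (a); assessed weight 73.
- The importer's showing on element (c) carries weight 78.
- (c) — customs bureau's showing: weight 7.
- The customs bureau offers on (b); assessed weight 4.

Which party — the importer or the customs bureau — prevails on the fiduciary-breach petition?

customs bureau

Stage 1 — burden on importer; standard: a substantially-more-likely showing (weight is at least 71).
    (a): 73 ≥ 71 [met]
    (b): 80 − 4 = 76 ≥ 71 [met]
    (c): 78 − 7 = 71 ≥ 71 [met]
  Stage 1 carried; the burden shifts to the customs bureau.
Stage 2 — burden on customs bureau; standard: the balance of probabilities (weight exceeds 53).
    (d): 55 > 53 [met]
    (e): 54 > 53 [met]
  The customs bureau carries Stage 2; the importer now bears the burden.
Stage 3 — burden on importer; standard: the balance of probabilities (weight exceeds 53).
    (f): 53 ≤ 53 [not met]
    (g): 68 − 15 = 53 ≤ 53 [not met]
  The importer does not carry Stage 3.
The analysis ends at Stage 3; the customs bureau prevails.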